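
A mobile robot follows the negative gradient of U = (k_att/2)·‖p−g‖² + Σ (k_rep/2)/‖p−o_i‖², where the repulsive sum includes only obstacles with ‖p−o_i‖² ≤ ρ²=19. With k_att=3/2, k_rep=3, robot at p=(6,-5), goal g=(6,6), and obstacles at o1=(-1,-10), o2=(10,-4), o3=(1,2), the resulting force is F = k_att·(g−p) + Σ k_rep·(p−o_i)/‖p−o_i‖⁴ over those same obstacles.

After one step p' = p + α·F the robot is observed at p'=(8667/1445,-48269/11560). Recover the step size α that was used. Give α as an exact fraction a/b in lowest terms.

α = 1/20

F_att = 3/2·(g−p) = 3/2·(0,11) = (0.0000,16.5000)
o1: d²=74 > ρ²=19 → inactive
o2: d²=17 ≤ ρ²=19; F_rep = 3·(-4,-1)/17² = (-0.0415,-0.0104)
o3: d²=74 > ρ²=19 → inactive
F = F_att + ΣF_rep = (-0.0415,16.4896)
Δp = p'−p = (-0.0021,0.8245); α = Δx/Fx = (-3/1445) / (-12/289) = 1/20
check: Δy/Fy = (9531/11560) / (9531/578) = 1/20 ✓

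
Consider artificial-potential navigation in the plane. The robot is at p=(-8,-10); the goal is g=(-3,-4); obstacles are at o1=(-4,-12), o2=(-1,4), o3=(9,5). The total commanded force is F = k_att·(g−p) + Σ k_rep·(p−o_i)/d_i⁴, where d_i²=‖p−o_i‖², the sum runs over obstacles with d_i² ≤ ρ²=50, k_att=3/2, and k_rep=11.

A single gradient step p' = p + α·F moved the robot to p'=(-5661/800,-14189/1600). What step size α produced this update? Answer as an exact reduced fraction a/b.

α = 1/8

F_att = 3/2·(g−p) = 3/2·(5,6) = (7.5000,9.0000)
o1: d²=20 ≤ ρ²=50; F_rep = 11·(-4,2)/20² = (-0.1100,0.0550)
o2: d²=245 > ρ²=50 → inactive
o3: d²=514 > ρ²=50 → inactive
F = F_att + ΣF_rep = (7.3900,9.0550)
Δp = p'−p = (0.9237,1.1319); α = Δx/Fx = (739/800) / (739/100) = 1/8
check: Δy/Fy = (1811/1600) / (1811/200) = 1/8 ✓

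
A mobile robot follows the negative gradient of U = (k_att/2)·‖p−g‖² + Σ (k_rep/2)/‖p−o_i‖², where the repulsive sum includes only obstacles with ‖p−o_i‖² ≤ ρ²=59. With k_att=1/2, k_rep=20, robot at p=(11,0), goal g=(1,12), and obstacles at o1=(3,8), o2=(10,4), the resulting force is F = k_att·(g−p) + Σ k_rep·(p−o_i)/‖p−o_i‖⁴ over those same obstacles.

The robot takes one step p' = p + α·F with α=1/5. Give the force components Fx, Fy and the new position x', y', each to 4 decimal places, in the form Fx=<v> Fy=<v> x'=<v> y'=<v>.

Fx=-4.9308 Fy=5.7232 x'=10.0138 y'=1.1446

F_att = 1/2·(g−p) = 1/2·(-10,12) = (-5.0000,6.0000)
o1: d²=128 > ρ²=59 → inactive
o2: d²=17 ≤ ρ²=59; F_rep = 20·(1,-4)/17² = (0.0692,-0.2768)
F = F_att + ΣF_rep = (-4.9308,5.7232)
p' = p + 1/5·F = (10.0138,1.1446)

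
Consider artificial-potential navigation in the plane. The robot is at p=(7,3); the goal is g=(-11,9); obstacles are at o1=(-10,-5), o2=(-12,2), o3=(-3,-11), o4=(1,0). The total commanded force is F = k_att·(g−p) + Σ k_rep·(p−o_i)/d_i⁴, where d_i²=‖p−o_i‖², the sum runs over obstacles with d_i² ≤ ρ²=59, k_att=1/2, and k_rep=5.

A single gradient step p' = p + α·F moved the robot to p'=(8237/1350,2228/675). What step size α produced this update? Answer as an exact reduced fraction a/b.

α = 1/10

F_att = 1/2·(g−p) = 1/2·(-18,6) = (-9.0000,3.0000)
o1: d²=353 > ρ²=59 → inactive
o2: d²=362 > ρ²=59 → inactive
o3: d²=296 > ρ²=59 → inactive
o4: d²=45 ≤ ρ²=59; F_rep = 5·(6,3)/45² = (0.0148,0.0074)
F = F_att + ΣF_rep = (-8.9852,3.0074)
Δp = p'−p = (-0.8985,0.3007); α = Δx/Fx = (-1213/1350) / (-1213/135) = 1/10
check: Δy/Fy = (203/675) / (406/135) = 1/10 ✓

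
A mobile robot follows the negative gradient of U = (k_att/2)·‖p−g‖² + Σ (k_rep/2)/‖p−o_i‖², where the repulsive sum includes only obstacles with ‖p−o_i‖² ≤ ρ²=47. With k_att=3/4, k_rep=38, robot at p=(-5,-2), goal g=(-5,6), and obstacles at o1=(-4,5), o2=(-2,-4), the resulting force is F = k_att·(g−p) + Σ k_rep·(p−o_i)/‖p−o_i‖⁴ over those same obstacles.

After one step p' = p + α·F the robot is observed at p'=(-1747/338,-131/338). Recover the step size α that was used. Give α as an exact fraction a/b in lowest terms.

F_att = 3/4·(g−p) = 3/4·(0,8) = (0.0000,6.0000)
o1: d²=50 > ρ²=47 → inactive
o2: d²=13 ≤ ρ²=47; F_rep = 38·(-3,2)/13² = (-0.6746,0.4497)
F = F_att + ΣF_rep = (-0.6746,6.4497)
Δp = p'−p = (-0.1686,1.6124); α = Δx/Fx = (-57/338) / (-114/169) = 1/4
check: Δy/Fy = (545/338) / (1090/169) = 1/4 ✓

α = 1/4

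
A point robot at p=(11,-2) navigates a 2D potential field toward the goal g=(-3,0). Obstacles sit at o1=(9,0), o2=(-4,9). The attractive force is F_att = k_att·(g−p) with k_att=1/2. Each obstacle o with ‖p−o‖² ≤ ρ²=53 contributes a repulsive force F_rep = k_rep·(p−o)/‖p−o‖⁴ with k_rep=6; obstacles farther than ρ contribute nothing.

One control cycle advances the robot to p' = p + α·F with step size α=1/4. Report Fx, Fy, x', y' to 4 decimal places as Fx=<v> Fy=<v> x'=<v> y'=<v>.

Fx=-6.8125 Fy=0.8125 x'=9.2969 y'=-1.7969

F_att = 1/2·(g−p) = 1/2·(-14,2) = (-7.0000,1.0000)
o1: d²=8 ≤ ρ²=53; F_rep = 6·(2,-2)/8² = (0.1875,-0.1875)
o2: d²=346 > ρ²=53 → inactive
F = F_att + ΣF_rep = (-6.8125,0.8125)
p' = p + 1/4·F = (9.2969,-1.7969)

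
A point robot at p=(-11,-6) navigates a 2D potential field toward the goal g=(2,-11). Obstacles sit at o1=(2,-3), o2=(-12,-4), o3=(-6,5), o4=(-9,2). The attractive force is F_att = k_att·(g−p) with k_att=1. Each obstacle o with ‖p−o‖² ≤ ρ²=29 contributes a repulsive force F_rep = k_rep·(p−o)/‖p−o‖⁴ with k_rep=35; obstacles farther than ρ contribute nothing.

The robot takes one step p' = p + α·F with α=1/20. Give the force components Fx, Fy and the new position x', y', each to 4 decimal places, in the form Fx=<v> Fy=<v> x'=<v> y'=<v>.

F_att = 1·(g−p) = 1·(13,-5) = (13.0000,-5.0000)
o1: d²=178 > ρ²=29 → inactive
o2: d²=5 ≤ ρ²=29; F_rep = 35·(1,-2)/5² = (1.4000,-2.8000)
o3: d²=146 > ρ²=29 → inactive
o4: d²=68 > ρ²=29 → inactive
F = F_att + ΣF_rep = (14.4000,-7.8000)
p' = p + 1/20·F = (-10.2800,-6.3900)

Fx=14.4000 Fy=-7.8000 x'=-10.2800 y'=-6.3900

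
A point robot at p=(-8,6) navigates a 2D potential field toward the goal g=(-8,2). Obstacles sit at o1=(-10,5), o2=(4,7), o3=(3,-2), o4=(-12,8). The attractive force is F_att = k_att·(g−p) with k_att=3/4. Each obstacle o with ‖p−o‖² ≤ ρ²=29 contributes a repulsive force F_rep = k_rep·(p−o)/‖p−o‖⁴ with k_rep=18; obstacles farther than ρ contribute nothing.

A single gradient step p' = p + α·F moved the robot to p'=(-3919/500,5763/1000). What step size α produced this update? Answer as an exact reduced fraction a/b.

F_att = 3/4·(g−p) = 3/4·(0,-4) = (0.0000,-3.0000)
o1: d²=5 ≤ ρ²=29; F_rep = 18·(2,1)/5² = (1.4400,0.7200)
o2: d²=145 > ρ²=29 → inactive
o3: d²=185 > ρ²=29 → inactive
o4: d²=20 ≤ ρ²=29; F_rep = 18·(4,-2)/20² = (0.1800,-0.0900)
F = F_att + ΣF_rep = (1.6200,-2.3700)
Δp = p'−p = (0.1620,-0.2370); α = Δx/Fx = (81/500) / (81/50) = 1/10
check: Δy/Fy = (-237/1000) / (-237/100) = 1/10 ✓

α = 1/10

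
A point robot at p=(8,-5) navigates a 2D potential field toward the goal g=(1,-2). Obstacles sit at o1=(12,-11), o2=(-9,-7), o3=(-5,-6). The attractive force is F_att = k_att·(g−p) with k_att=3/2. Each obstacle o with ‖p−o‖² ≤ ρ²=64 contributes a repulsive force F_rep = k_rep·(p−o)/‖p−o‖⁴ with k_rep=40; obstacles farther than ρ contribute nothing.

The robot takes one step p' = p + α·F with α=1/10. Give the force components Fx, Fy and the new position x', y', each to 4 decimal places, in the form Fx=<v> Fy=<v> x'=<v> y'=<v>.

Fx=-10.5592 Fy=4.5888 x'=6.9441 y'=-4.5411

F_att = 3/2·(g−p) = 3/2·(-7,3) = (-10.5000,4.5000)
o1: d²=52 ≤ ρ²=64; F_rep = 40·(-4,6)/52² = (-0.0592,0.0888)
o2: d²=293 > ρ²=64 → inactive
o3: d²=170 > ρ²=64 → inactive
F = F_att + ΣF_rep = (-10.5592,4.5888)
p' = p + 1/10·F = (6.9441,-4.5411)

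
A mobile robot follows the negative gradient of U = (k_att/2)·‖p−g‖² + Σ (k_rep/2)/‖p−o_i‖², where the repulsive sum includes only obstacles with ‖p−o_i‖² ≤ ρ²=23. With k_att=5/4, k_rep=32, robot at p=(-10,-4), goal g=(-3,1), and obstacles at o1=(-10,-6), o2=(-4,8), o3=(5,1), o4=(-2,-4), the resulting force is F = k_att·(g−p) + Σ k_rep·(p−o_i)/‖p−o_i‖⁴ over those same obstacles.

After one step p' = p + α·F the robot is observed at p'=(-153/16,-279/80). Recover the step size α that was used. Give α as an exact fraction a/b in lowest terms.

α = 1/20

F_att = 5/4·(g−p) = 5/4·(7,5) = (8.7500,6.2500)
o1: d²=4 ≤ ρ²=23; F_rep = 32·(0,2)/4² = (0.0000,4.0000)
o2: d²=180 > ρ²=23 → inactive
o3: d²=250 > ρ²=23 → inactive
o4: d²=64 > ρ²=23 → inactive
F = F_att + ΣF_rep = (8.7500,10.2500)
Δp = p'−p = (0.4375,0.5125); α = Δx/Fx = (7/16) / (35/4) = 1/20
check: Δy/Fy = (41/80) / (41/4) = 1/20 ✓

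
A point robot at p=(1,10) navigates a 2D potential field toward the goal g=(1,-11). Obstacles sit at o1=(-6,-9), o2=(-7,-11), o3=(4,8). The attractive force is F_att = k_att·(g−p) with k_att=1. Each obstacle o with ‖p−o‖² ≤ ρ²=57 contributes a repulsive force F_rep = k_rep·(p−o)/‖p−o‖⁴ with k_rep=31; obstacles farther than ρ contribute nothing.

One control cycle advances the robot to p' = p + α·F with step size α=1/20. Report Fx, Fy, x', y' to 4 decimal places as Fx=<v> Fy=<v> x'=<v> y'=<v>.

Fx=-0.5503 Fy=-20.6331 x'=0.9725 y'=8.9683

F_att = 1·(g−p) = 1·(0,-21) = (0.0000,-21.0000)
o1: d²=410 > ρ²=57 → inactive
o2: d²=505 > ρ²=57 → inactive
o3: d²=13 ≤ ρ²=57; F_rep = 31·(-3,2)/13² = (-0.5503,0.3669)
F = F_att + ΣF_rep = (-0.5503,-20.6331)
p' = p + 1/20·F = (0.9725,8.9683)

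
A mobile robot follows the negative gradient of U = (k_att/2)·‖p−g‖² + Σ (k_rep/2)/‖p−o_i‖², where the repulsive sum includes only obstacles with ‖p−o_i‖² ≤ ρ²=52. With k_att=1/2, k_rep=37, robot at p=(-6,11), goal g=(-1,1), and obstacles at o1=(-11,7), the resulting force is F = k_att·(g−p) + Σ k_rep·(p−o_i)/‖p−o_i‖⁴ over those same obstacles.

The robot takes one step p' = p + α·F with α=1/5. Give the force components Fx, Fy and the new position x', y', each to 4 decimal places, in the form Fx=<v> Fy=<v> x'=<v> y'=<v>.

F_att = 1/2·(g−p) = 1/2·(5,-10) = (2.5000,-5.0000)
o1: d²=41 ≤ ρ²=52; F_rep = 37·(5,4)/41² = (0.1101,0.0880)
F = F_att + ΣF_rep = (2.6101,-4.9120)
p' = p + 1/5·F = (-5.4780,10.0176)

Fx=2.6101 Fy=-4.9120 x'=-5.4780 y'=10.0176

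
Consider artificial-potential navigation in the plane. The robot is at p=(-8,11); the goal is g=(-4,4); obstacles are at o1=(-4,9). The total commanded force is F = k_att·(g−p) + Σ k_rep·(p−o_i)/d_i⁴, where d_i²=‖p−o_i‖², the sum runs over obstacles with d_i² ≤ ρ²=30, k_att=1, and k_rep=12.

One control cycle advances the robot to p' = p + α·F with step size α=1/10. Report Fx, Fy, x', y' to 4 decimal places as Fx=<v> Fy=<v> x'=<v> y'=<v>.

F_att = 1·(g−p) = 1·(4,-7) = (4.0000,-7.0000)
o1: d²=20 ≤ ρ²=30; F_rep = 12·(-4,2)/20² = (-0.1200,0.0600)
F = F_att + ΣF_rep = (3.8800,-6.9400)
p' = p + 1/10·F = (-7.6120,10.3060)

Fx=3.8800 Fy=-6.9400 x'=-7.6120 y'=10.3060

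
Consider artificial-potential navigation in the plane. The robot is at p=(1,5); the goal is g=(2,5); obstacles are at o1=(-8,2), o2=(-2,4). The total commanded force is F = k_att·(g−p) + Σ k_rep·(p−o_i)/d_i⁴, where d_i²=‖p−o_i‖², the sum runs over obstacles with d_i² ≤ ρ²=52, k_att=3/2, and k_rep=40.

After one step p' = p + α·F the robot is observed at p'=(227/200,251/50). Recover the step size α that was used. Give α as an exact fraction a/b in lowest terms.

F_att = 3/2·(g−p) = 3/2·(1,0) = (1.5000,0.0000)
o1: d²=90 > ρ²=52 → inactive
o2: d²=10 ≤ ρ²=52; F_rep = 40·(3,1)/10² = (1.2000,0.4000)
F = F_att + ΣF_rep = (2.7000,0.4000)
Δp = p'−p = (0.1350,0.0200); α = Δx/Fx = (27/200) / (27/10) = 1/20
check: Δy/Fy = (1/50) / (2/5) = 1/20 ✓

α = 1/20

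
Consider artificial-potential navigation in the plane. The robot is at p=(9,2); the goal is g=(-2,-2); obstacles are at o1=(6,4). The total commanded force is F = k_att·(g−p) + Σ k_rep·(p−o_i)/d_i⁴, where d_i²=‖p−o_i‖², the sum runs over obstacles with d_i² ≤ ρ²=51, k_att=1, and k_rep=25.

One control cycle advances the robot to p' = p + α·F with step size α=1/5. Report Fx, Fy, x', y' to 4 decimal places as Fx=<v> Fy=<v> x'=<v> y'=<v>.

Fx=-10.5562 Fy=-4.2959 x'=6.8888 y'=1.1408

F_att = 1·(g−p) = 1·(-11,-4) = (-11.0000,-4.0000)
o1: d²=13 ≤ ρ²=51; F_rep = 25·(3,-2)/13² = (0.4438,-0.2959)
F = F_att + ΣF_rep = (-10.5562,-4.2959)
p' = p + 1/5·F = (6.8888,1.1408)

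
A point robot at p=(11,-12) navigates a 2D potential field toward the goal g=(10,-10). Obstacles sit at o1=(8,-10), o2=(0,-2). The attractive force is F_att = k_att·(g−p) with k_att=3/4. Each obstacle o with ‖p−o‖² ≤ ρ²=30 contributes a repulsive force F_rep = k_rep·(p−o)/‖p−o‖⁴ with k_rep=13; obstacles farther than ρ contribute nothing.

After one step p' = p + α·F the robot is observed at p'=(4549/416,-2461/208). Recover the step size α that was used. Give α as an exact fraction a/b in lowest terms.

F_att = 3/4·(g−p) = 3/4·(-1,2) = (-0.7500,1.5000)
o1: d²=13 ≤ ρ²=30; F_rep = 13·(3,-2)/13² = (0.2308,-0.1538)
o2: d²=221 > ρ²=30 → inactive
F = F_att + ΣF_rep = (-0.5192,1.3462)
Δp = p'−p = (-0.0649,0.1683); α = Δx/Fx = (-27/416) / (-27/52) = 1/8
check: Δy/Fy = (35/208) / (35/26) = 1/8 ✓

α = 1/8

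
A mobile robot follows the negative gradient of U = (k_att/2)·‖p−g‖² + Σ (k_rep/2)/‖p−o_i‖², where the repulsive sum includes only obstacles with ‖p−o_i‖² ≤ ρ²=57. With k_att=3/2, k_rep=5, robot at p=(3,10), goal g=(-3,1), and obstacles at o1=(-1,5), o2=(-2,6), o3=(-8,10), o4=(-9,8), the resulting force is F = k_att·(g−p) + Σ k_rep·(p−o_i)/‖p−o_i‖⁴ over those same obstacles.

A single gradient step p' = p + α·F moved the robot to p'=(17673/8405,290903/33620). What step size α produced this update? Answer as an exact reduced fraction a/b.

F_att = 3/2·(g−p) = 3/2·(-6,-9) = (-9.0000,-13.5000)
o1: d²=41 ≤ ρ²=57; F_rep = 5·(4,5)/41² = (0.0119,0.0149)
o2: d²=41 ≤ ρ²=57; F_rep = 5·(5,4)/41² = (0.0149,0.0119)
o3: d²=121 > ρ²=57 → inactive
o4: d²=148 > ρ²=57 → inactive
F = F_att + ΣF_rep = (-8.9732,-13.4732)
Δp = p'−p = (-0.8973,-1.3473); α = Δx/Fx = (-7542/8405) / (-15084/1681) = 1/10
check: Δy/Fy = (-45297/33620) / (-45297/3362) = 1/10 ✓

α = 1/10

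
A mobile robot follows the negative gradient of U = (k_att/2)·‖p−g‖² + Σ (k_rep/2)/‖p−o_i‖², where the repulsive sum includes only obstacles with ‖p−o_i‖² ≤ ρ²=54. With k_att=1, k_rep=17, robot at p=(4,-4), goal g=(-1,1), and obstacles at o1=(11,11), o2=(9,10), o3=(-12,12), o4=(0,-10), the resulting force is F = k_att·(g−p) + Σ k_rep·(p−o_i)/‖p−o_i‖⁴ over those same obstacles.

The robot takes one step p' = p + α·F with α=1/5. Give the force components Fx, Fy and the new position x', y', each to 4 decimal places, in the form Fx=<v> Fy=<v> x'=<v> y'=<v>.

F_att = 1·(g−p) = 1·(-5,5) = (-5.0000,5.0000)
o1: d²=274 > ρ²=54 → inactive
o2: d²=221 > ρ²=54 → inactive
o3: d²=512 > ρ²=54 → inactive
o4: d²=52 ≤ ρ²=54; F_rep = 17·(4,6)/52² = (0.0251,0.0377)
F = F_att + ΣF_rep = (-4.9749,5.0377)
p' = p + 1/5·F = (3.0050,-2.9925)

Fx=-4.9749 Fy=5.0377 x'=3.0050 y'=-2.9925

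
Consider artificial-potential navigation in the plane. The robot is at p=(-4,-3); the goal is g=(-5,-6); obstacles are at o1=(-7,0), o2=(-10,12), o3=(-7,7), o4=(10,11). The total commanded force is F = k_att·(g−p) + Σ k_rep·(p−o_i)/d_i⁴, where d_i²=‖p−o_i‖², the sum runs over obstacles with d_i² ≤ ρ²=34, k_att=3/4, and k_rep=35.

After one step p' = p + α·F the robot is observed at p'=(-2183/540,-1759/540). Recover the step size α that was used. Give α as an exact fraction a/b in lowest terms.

α = 1/10

F_att = 3/4·(g−p) = 3/4·(-1,-3) = (-0.7500,-2.2500)
o1: d²=18 ≤ ρ²=34; F_rep = 35·(3,-3)/18² = (0.3241,-0.3241)
o2: d²=261 > ρ²=34 → inactive
o3: d²=109 > ρ²=34 → inactive
o4: d²=392 > ρ²=34 → inactive
F = F_att + ΣF_rep = (-0.4259,-2.5741)
Δp = p'−p = (-0.0426,-0.2574); α = Δx/Fx = (-23/540) / (-23/54) = 1/10
check: Δy/Fy = (-139/540) / (-139/54) = 1/10 ✓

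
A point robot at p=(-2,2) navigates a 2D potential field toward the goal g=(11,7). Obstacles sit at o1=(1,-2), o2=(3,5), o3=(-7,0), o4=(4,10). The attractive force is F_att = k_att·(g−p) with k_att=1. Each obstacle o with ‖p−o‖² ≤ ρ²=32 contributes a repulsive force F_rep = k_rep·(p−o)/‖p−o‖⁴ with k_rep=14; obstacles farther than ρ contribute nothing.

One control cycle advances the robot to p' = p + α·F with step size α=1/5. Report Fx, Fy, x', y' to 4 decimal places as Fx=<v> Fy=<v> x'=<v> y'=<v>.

Fx=13.0160 Fy=5.1229 x'=0.6032 y'=3.0246

F_att = 1·(g−p) = 1·(13,5) = (13.0000,5.0000)
o1: d²=25 ≤ ρ²=32; F_rep = 14·(-3,4)/25² = (-0.0672,0.0896)
o2: d²=34 > ρ²=32 → inactive
o3: d²=29 ≤ ρ²=32; F_rep = 14·(5,2)/29² = (0.0832,0.0333)
o4: d²=100 > ρ²=32 → inactive
F = F_att + ΣF_rep = (13.0160,5.1229)
p' = p + 1/5·F = (0.6032,3.0246)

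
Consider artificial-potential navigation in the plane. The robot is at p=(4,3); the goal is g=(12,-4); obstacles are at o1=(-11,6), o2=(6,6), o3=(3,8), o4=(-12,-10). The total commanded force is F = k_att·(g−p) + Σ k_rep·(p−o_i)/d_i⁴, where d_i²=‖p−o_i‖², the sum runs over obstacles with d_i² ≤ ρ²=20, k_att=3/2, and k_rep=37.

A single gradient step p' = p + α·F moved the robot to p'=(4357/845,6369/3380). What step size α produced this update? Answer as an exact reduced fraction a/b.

α = 1/10

F_att = 3/2·(g−p) = 3/2·(8,-7) = (12.0000,-10.5000)
o1: d²=234 > ρ²=20 → inactive
o2: d²=13 ≤ ρ²=20; F_rep = 37·(-2,-3)/13² = (-0.4379,-0.6568)
o3: d²=26 > ρ²=20 → inactive
o4: d²=425 > ρ²=20 → inactive
F = F_att + ΣF_rep = (11.5621,-11.1568)
Δp = p'−p = (1.1562,-1.1157); α = Δx/Fx = (977/845) / (1954/169) = 1/10
check: Δy/Fy = (-3771/3380) / (-3771/338) = 1/10 ✓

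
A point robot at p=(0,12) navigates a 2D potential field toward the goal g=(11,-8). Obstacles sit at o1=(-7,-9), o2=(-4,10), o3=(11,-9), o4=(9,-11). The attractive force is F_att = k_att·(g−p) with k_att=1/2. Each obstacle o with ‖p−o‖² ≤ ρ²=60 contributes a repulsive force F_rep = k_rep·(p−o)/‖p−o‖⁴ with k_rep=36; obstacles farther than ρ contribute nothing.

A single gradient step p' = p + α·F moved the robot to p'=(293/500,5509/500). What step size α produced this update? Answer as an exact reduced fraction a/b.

α = 1/10

F_att = 1/2·(g−p) = 1/2·(11,-20) = (5.5000,-10.0000)
o1: d²=490 > ρ²=60 → inactive
o2: d²=20 ≤ ρ²=60; F_rep = 36·(4,2)/20² = (0.3600,0.1800)
o3: d²=562 > ρ²=60 → inactive
o4: d²=610 > ρ²=60 → inactive
F = F_att + ΣF_rep = (5.8600,-9.8200)
Δp = p'−p = (0.5860,-0.9820); α = Δx/Fx = (293/500) / (293/50) = 1/10
check: Δy/Fy = (-491/500) / (-491/50) = 1/10 ✓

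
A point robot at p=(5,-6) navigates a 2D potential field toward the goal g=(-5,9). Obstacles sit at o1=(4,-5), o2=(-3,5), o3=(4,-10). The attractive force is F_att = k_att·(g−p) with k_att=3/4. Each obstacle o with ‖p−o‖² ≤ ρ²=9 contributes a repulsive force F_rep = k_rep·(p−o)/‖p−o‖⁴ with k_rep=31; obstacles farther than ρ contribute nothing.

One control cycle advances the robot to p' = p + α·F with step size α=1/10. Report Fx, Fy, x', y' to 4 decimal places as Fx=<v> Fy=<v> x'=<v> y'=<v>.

Fx=0.2500 Fy=3.5000 x'=5.0250 y'=-5.6500

F_att = 3/4·(g−p) = 3/4·(-10,15) = (-7.5000,11.2500)
o1: d²=2 ≤ ρ²=9; F_rep = 31·(1,-1)/2² = (7.7500,-7.7500)
o2: d²=185 > ρ²=9 → inactive
o3: d²=17 > ρ²=9 → inactive
F = F_att + ΣF_rep = (0.2500,3.5000)
p' = p + 1/10·F = (5.0250,-5.6500)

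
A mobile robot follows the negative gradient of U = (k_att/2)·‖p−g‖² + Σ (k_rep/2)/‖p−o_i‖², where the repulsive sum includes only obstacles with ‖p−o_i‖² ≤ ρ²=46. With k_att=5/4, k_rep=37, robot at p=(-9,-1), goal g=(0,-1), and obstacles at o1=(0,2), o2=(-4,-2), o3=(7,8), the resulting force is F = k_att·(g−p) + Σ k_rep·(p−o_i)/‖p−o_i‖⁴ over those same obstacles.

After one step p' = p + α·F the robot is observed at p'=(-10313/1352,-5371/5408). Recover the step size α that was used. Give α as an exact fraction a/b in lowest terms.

F_att = 5/4·(g−p) = 5/4·(9,0) = (11.2500,0.0000)
o1: d²=90 > ρ²=46 → inactive
o2: d²=26 ≤ ρ²=46; F_rep = 37·(-5,1)/26² = (-0.2737,0.0547)
o3: d²=337 > ρ²=46 → inactive
F = F_att + ΣF_rep = (10.9763,0.0547)
Δp = p'−p = (1.3720,0.0068); α = Δx/Fx = (1855/1352) / (1855/169) = 1/8
check: Δy/Fy = (37/5408) / (37/676) = 1/8 ✓

α = 1/8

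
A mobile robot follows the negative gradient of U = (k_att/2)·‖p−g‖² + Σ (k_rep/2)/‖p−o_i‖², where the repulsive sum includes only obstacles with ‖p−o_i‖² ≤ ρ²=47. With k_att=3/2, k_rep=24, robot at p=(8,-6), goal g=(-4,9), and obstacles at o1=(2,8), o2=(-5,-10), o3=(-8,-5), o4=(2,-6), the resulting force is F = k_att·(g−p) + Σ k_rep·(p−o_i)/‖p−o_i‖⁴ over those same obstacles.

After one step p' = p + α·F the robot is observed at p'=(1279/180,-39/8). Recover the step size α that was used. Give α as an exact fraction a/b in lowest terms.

α = 1/20

F_att = 3/2·(g−p) = 3/2·(-12,15) = (-18.0000,22.5000)
o1: d²=232 > ρ²=47 → inactive
o2: d²=185 > ρ²=47 → inactive
o3: d²=257 > ρ²=47 → inactive
o4: d²=36 ≤ ρ²=47; F_rep = 24·(6,0)/36² = (0.1111,0.0000)
F = F_att + ΣF_rep = (-17.8889,22.5000)
Δp = p'−p = (-0.8944,1.1250); α = Δx/Fx = (-161/180) / (-161/9) = 1/20
check: Δy/Fy = (9/8) / (45/2) = 1/20 ✓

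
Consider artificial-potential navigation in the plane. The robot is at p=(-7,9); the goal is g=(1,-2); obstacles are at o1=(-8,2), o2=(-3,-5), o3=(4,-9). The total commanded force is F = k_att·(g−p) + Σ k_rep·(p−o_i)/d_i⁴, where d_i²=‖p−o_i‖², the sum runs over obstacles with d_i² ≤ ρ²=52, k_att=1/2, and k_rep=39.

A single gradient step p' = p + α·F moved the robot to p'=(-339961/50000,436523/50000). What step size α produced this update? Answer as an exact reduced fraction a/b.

α = 1/20

F_att = 1/2·(g−p) = 1/2·(8,-11) = (4.0000,-5.5000)
o1: d²=50 ≤ ρ²=52; F_rep = 39·(1,7)/50² = (0.0156,0.1092)
o2: d²=212 > ρ²=52 → inactive
o3: d²=445 > ρ²=52 → inactive
F = F_att + ΣF_rep = (4.0156,-5.3908)
Δp = p'−p = (0.2008,-0.2695); α = Δx/Fx = (10039/50000) / (10039/2500) = 1/20
check: Δy/Fy = (-13477/50000) / (-13477/2500) = 1/20 ✓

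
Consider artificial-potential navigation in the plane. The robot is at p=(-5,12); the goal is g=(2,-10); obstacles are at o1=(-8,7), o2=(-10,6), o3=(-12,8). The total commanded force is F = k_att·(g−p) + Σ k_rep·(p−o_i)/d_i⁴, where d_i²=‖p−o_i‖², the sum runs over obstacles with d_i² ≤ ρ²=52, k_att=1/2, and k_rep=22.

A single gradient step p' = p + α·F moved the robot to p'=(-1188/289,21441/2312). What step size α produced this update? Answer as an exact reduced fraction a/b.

α = 1/4

F_att = 1/2·(g−p) = 1/2·(7,-22) = (3.5000,-11.0000)
o1: d²=34 ≤ ρ²=52; F_rep = 22·(3,5)/34² = (0.0571,0.0952)
o2: d²=61 > ρ²=52 → inactive
o3: d²=65 > ρ²=52 → inactive
F = F_att + ΣF_rep = (3.5571,-10.9048)
Δp = p'−p = (0.8893,-2.7262); α = Δx/Fx = (257/289) / (1028/289) = 1/4
check: Δy/Fy = (-6303/2312) / (-6303/578) = 1/4 ✓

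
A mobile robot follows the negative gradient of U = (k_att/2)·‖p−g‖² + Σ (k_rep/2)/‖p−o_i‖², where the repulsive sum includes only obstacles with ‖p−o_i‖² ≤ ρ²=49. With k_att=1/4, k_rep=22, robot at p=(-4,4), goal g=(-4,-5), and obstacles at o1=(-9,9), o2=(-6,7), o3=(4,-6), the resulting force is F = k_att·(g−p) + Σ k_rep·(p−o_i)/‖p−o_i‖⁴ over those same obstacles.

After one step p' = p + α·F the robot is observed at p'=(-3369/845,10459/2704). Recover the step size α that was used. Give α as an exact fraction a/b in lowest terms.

α = 1/20

F_att = 1/4·(g−p) = 1/4·(0,-9) = (0.0000,-2.2500)
o1: d²=50 > ρ²=49 → inactive
o2: d²=13 ≤ ρ²=49; F_rep = 22·(2,-3)/13² = (0.2604,-0.3905)
o3: d²=164 > ρ²=49 → inactive
F = F_att + ΣF_rep = (0.2604,-2.6405)
Δp = p'−p = (0.0130,-0.1320); α = Δx/Fx = (11/845) / (44/169) = 1/20
check: Δy/Fy = (-357/2704) / (-1785/676) = 1/20 ✓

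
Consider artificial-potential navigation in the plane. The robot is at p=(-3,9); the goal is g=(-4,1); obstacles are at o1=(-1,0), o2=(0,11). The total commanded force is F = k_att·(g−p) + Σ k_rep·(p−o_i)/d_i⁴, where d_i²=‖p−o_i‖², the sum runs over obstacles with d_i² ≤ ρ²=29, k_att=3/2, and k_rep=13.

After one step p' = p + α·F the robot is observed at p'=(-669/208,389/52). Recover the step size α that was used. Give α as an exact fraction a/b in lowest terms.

F_att = 3/2·(g−p) = 3/2·(-1,-8) = (-1.5000,-12.0000)
o1: d²=85 > ρ²=29 → inactive
o2: d²=13 ≤ ρ²=29; F_rep = 13·(-3,-2)/13² = (-0.2308,-0.1538)
F = F_att + ΣF_rep = (-1.7308,-12.1538)
Δp = p'−p = (-0.2163,-1.5192); α = Δx/Fx = (-45/208) / (-45/26) = 1/8
check: Δy/Fy = (-79/52) / (-158/13) = 1/8 ✓

α = 1/8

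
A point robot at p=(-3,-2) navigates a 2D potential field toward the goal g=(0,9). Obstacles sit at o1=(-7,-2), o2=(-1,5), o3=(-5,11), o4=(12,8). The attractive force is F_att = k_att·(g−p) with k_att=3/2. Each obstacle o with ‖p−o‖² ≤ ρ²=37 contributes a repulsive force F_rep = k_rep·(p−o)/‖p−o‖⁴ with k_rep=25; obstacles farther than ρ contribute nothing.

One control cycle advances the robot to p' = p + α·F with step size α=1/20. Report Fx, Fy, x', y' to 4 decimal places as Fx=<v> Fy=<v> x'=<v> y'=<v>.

Fx=4.8906 Fy=16.5000 x'=-2.7555 y'=-1.1750

F_att = 3/2·(g−p) = 3/2·(3,11) = (4.5000,16.5000)
o1: d²=16 ≤ ρ²=37; F_rep = 25·(4,0)/16² = (0.3906,0.0000)
o2: d²=53 > ρ²=37 → inactive
o3: d²=173 > ρ²=37 → inactive
o4: d²=325 > ρ²=37 → inactive
F = F_att + ΣF_rep = (4.8906,16.5000)
p' = p + 1/20·F = (-2.7555,-1.1750)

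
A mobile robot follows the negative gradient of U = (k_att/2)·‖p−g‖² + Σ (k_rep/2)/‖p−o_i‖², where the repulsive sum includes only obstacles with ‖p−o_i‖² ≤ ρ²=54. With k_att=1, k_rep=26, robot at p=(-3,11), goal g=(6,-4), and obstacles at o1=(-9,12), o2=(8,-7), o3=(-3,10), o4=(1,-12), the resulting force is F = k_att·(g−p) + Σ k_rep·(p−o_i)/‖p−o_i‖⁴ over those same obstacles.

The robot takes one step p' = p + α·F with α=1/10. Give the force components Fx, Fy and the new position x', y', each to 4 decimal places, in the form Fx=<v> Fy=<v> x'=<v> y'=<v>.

F_att = 1·(g−p) = 1·(9,-15) = (9.0000,-15.0000)
o1: d²=37 ≤ ρ²=54; F_rep = 26·(6,-1)/37² = (0.1140,-0.0190)
o2: d²=445 > ρ²=54 → inactive
o3: d²=1 ≤ ρ²=54; F_rep = 26·(0,1)/1² = (0.0000,26.0000)
o4: d²=545 > ρ²=54 → inactive
F = F_att + ΣF_rep = (9.1140,10.9810)
p' = p + 1/10·F = (-2.0886,12.0981)

Fx=9.1140 Fy=10.9810 x'=-2.0886 y'=12.0981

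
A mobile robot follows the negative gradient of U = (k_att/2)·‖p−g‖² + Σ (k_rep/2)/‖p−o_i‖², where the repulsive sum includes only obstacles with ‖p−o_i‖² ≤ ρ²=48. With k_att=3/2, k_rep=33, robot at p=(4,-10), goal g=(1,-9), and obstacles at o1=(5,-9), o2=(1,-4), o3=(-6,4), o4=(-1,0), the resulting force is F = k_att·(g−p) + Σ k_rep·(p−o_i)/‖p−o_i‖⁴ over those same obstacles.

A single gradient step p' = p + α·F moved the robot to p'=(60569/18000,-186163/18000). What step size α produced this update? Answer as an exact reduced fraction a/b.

F_att = 3/2·(g−p) = 3/2·(-3,1) = (-4.5000,1.5000)
o1: d²=2 ≤ ρ²=48; F_rep = 33·(-1,-1)/2² = (-8.2500,-8.2500)
o2: d²=45 ≤ ρ²=48; F_rep = 33·(3,-6)/45² = (0.0489,-0.0978)
o3: d²=296 > ρ²=48 → inactive
o4: d²=125 > ρ²=48 → inactive
F = F_att + ΣF_rep = (-12.7011,-6.8478)
Δp = p'−p = (-0.6351,-0.3424); α = Δx/Fx = (-11431/18000) / (-11431/900) = 1/20
check: Δy/Fy = (-6163/18000) / (-6163/900) = 1/20 ✓

α = 1/20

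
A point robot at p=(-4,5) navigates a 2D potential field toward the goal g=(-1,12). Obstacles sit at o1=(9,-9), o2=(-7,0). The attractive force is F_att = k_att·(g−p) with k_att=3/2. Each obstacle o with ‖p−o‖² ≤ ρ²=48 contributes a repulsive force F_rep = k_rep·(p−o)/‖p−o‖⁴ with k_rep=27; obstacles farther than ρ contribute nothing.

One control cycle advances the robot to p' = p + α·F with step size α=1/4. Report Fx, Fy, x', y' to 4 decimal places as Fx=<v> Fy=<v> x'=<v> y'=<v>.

F_att = 3/2·(g−p) = 3/2·(3,7) = (4.5000,10.5000)
o1: d²=365 > ρ²=48 → inactive
o2: d²=34 ≤ ρ²=48; F_rep = 27·(3,5)/34² = (0.0701,0.1168)
F = F_att + ΣF_rep = (4.5701,10.6168)
p' = p + 1/4·F = (-2.8575,7.6542)

Fx=4.5701 Fy=10.6168 x'=-2.8575 y'=7.6542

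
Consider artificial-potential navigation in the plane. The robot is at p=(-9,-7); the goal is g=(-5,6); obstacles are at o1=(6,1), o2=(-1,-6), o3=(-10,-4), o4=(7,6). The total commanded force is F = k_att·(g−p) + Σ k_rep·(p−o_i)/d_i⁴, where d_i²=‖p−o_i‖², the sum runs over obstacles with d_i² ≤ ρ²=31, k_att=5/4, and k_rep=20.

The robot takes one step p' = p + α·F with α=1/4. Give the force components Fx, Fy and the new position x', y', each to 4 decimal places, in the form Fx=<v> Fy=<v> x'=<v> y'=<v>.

Fx=5.2000 Fy=15.6500 x'=-7.7000 y'=-3.0875

F_att = 5/4·(g−p) = 5/4·(4,13) = (5.0000,16.2500)
o1: d²=289 > ρ²=31 → inactive
o2: d²=65 > ρ²=31 → inactive
o3: d²=10 ≤ ρ²=31; F_rep = 20·(1,-3)/10² = (0.2000,-0.6000)
o4: d²=425 > ρ²=31 → inactive
F = F_att + ΣF_rep = (5.2000,15.6500)
p' = p + 1/4·F = (-7.7000,-3.0875)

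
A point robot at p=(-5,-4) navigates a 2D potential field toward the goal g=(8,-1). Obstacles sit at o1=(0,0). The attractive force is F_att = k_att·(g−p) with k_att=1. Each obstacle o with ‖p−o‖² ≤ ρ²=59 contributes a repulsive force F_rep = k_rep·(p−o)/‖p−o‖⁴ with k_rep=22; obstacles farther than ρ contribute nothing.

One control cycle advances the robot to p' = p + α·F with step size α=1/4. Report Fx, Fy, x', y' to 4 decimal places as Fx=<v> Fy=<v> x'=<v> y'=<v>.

F_att = 1·(g−p) = 1·(13,3) = (13.0000,3.0000)
o1: d²=41 ≤ ρ²=59; F_rep = 22·(-5,-4)/41² = (-0.0654,-0.0523)
F = F_att + ΣF_rep = (12.9346,2.9477)
p' = p + 1/4·F = (-1.7664,-3.2631)

Fx=12.9346 Fy=2.9477 x'=-1.7664 y'=-3.2631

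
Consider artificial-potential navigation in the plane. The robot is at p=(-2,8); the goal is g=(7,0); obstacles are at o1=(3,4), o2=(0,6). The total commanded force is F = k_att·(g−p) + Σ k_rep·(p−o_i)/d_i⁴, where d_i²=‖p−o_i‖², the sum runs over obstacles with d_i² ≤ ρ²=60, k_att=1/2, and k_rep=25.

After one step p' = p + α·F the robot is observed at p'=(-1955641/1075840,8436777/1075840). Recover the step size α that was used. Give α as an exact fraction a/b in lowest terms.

α = 1/20

F_att = 1/2·(g−p) = 1/2·(9,-8) = (4.5000,-4.0000)
o1: d²=41 ≤ ρ²=60; F_rep = 25·(-5,4)/41² = (-0.0744,0.0595)
o2: d²=8 ≤ ρ²=60; F_rep = 25·(-2,2)/8² = (-0.7812,0.7812)
F = F_att + ΣF_rep = (3.6444,-3.1593)
Δp = p'−p = (0.1822,-0.1580); α = Δx/Fx = (196039/1075840) / (196039/53792) = 1/20
check: Δy/Fy = (-169943/1075840) / (-169943/53792) = 1/20 ✓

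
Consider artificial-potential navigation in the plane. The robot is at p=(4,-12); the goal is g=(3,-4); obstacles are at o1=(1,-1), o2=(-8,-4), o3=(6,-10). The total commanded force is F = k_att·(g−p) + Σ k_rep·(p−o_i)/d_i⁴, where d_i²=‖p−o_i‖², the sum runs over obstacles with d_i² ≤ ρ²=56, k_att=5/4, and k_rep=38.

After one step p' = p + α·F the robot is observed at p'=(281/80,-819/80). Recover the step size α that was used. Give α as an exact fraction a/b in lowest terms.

α = 1/5

F_att = 5/4·(g−p) = 5/4·(-1,8) = (-1.2500,10.0000)
o1: d²=130 > ρ²=56 → inactive
o2: d²=208 > ρ²=56 → inactive
o3: d²=8 ≤ ρ²=56; F_rep = 38·(-2,-2)/8² = (-1.1875,-1.1875)
F = F_att + ΣF_rep = (-2.4375,8.8125)
Δp = p'−p = (-0.4875,1.7625); α = Δx/Fx = (-39/80) / (-39/16) = 1/5
check: Δy/Fy = (141/80) / (141/16) = 1/5 ✓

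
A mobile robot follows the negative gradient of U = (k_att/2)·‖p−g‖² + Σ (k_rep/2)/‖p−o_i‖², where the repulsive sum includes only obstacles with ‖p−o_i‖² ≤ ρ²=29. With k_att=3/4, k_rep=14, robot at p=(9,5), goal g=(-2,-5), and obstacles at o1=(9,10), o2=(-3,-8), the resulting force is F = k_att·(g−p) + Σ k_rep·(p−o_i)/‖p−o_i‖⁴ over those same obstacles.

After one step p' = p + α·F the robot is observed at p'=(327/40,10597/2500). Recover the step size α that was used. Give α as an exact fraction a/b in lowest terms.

α = 1/10

F_att = 3/4·(g−p) = 3/4·(-11,-10) = (-8.2500,-7.5000)
o1: d²=25 ≤ ρ²=29; F_rep = 14·(0,-5)/25² = (0.0000,-0.1120)
o2: d²=313 > ρ²=29 → inactive
F = F_att + ΣF_rep = (-8.2500,-7.6120)
Δp = p'−p = (-0.8250,-0.7612); α = Δx/Fx = (-33/40) / (-33/4) = 1/10
check: Δy/Fy = (-1903/2500) / (-1903/250) = 1/10 ✓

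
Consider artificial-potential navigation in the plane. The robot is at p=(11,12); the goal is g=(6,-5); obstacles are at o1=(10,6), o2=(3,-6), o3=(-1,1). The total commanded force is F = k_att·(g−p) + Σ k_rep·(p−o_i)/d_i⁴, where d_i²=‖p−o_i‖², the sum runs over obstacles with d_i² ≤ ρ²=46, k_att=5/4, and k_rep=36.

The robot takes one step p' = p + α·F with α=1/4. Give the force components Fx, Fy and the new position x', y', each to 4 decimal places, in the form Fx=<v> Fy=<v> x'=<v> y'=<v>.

F_att = 5/4·(g−p) = 5/4·(-5,-17) = (-6.2500,-21.2500)
o1: d²=37 ≤ ρ²=46; F_rep = 36·(1,6)/37² = (0.0263,0.1578)
o2: d²=388 > ρ²=46 → inactive
o3: d²=265 > ρ²=46 → inactive
F = F_att + ΣF_rep = (-6.2237,-21.0922)
p' = p + 1/4·F = (9.4441,6.7269)

Fx=-6.2237 Fy=-21.0922 x'=9.4441 y'=6.7269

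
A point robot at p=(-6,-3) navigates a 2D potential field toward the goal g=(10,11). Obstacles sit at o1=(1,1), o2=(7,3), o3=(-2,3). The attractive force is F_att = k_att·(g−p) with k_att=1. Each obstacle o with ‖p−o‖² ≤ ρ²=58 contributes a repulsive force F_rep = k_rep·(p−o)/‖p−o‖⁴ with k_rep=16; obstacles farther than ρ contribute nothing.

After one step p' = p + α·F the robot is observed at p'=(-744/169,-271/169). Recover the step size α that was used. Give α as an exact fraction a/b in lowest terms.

α = 1/10

F_att = 1·(g−p) = 1·(16,14) = (16.0000,14.0000)
o1: d²=65 > ρ²=58 → inactive
o2: d²=205 > ρ²=58 → inactive
o3: d²=52 ≤ ρ²=58; F_rep = 16·(-4,-6)/52² = (-0.0237,-0.0355)
F = F_att + ΣF_rep = (15.9763,13.9645)
Δp = p'−p = (1.5976,1.3964); α = Δx/Fx = (270/169) / (2700/169) = 1/10
check: Δy/Fy = (236/169) / (2360/169) = 1/10 ✓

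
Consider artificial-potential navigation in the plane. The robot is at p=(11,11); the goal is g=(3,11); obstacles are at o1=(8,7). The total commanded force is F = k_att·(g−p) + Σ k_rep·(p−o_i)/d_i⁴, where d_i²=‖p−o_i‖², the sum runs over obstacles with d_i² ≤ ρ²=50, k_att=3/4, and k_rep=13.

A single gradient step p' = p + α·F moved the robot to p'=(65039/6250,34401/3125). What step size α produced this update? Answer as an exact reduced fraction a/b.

α = 1/10

F_att = 3/4·(g−p) = 3/4·(-8,0) = (-6.0000,0.0000)
o1: d²=25 ≤ ρ²=50; F_rep = 13·(3,4)/25² = (0.0624,0.0832)
F = F_att + ΣF_rep = (-5.9376,0.0832)
Δp = p'−p = (-0.5938,0.0083); α = Δx/Fx = (-3711/6250) / (-3711/625) = 1/10
check: Δy/Fy = (26/3125) / (52/625) = 1/10 ✓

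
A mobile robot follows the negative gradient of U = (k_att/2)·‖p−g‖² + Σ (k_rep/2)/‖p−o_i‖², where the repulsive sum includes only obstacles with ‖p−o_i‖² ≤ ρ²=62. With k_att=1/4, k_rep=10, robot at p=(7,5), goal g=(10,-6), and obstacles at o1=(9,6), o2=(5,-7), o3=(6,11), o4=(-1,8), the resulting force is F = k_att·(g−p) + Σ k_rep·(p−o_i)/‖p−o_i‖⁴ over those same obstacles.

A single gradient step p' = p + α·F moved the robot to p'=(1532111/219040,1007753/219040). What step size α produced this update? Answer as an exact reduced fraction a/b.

F_att = 1/4·(g−p) = 1/4·(3,-11) = (0.7500,-2.7500)
o1: d²=5 ≤ ρ²=62; F_rep = 10·(-2,-1)/5² = (-0.8000,-0.4000)
o2: d²=148 > ρ²=62 → inactive
o3: d²=37 ≤ ρ²=62; F_rep = 10·(1,-6)/37² = (0.0073,-0.0438)
o4: d²=73 > ρ²=62 → inactive
F = F_att + ΣF_rep = (-0.0427,-3.1938)
Δp = p'−p = (-0.0053,-0.3992); α = Δx/Fx = (-1169/219040) / (-1169/27380) = 1/8
check: Δy/Fy = (-87447/219040) / (-87447/27380) = 1/8 ✓

α = 1/8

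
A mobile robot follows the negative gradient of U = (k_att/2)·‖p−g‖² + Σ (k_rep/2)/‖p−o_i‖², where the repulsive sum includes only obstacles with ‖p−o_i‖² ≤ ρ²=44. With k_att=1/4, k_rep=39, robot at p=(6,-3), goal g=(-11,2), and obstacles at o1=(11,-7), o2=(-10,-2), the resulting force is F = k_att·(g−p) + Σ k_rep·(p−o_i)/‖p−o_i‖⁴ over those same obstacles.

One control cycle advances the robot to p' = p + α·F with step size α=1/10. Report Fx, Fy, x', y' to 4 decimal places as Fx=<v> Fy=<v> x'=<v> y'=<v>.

Fx=-4.3660 Fy=1.3428 x'=5.5634 y'=-2.8657

F_att = 1/4·(g−p) = 1/4·(-17,5) = (-4.2500,1.2500)
o1: d²=41 ≤ ρ²=44; F_rep = 39·(-5,4)/41² = (-0.1160,0.0928)
o2: d²=257 > ρ²=44 → inactive
F = F_att + ΣF_rep = (-4.3660,1.3428)
p' = p + 1/10·F = (5.5634,-2.8657)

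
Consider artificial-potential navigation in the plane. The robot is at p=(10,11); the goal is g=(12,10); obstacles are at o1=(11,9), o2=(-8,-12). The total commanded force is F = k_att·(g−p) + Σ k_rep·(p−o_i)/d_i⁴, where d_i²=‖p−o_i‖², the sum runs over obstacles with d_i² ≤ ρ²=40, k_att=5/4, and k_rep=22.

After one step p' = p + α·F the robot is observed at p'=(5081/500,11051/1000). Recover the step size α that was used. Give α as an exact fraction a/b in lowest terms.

α = 1/10

F_att = 5/4·(g−p) = 5/4·(2,-1) = (2.5000,-1.2500)
o1: d²=5 ≤ ρ²=40; F_rep = 22·(-1,2)/5² = (-0.8800,1.7600)
o2: d²=853 > ρ²=40 → inactive
F = F_att + ΣF_rep = (1.6200,0.5100)
Δp = p'−p = (0.1620,0.0510); α = Δx/Fx = (81/500) / (81/50) = 1/10
check: Δy/Fy = (51/1000) / (51/100) = 1/10 ✓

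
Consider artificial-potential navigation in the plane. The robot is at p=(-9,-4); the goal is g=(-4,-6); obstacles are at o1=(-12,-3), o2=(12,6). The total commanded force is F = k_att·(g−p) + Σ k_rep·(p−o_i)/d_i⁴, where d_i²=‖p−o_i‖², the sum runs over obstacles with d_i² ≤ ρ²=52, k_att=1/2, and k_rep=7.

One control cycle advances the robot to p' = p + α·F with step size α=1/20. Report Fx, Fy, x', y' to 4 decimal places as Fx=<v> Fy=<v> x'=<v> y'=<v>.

F_att = 1/2·(g−p) = 1/2·(5,-2) = (2.5000,-1.0000)
o1: d²=10 ≤ ρ²=52; F_rep = 7·(3,-1)/10² = (0.2100,-0.0700)
o2: d²=541 > ρ²=52 → inactive
F = F_att + ΣF_rep = (2.7100,-1.0700)
p' = p + 1/20·F = (-8.8645,-4.0535)

Fx=2.7100 Fy=-1.0700 x'=-8.8645 y'=-4.0535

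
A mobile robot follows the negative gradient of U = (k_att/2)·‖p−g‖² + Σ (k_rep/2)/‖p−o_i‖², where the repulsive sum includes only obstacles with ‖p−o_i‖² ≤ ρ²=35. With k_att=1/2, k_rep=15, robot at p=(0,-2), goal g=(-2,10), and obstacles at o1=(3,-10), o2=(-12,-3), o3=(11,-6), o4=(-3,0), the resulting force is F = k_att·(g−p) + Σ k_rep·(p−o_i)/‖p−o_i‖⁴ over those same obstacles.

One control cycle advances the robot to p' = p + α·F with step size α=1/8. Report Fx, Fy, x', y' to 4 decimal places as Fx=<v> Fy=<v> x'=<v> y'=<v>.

F_att = 1/2·(g−p) = 1/2·(-2,12) = (-1.0000,6.0000)
o1: d²=73 > ρ²=35 → inactive
o2: d²=145 > ρ²=35 → inactive
o3: d²=137 > ρ²=35 → inactive
o4: d²=13 ≤ ρ²=35; F_rep = 15·(3,-2)/13² = (0.2663,-0.1775)
F = F_att + ΣF_rep = (-0.7337,5.8225)
p' = p + 1/8·F = (-0.0917,-1.2722)

Fx=-0.7337 Fy=5.8225 x'=-0.0917 y'=-1.2722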